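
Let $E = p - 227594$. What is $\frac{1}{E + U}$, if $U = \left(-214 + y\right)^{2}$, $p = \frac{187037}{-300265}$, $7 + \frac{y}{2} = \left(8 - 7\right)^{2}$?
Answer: $- \frac{300265}{53002364307} \approx -5.6651 \cdot 10^{-6}$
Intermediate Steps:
$y = -12$ ($y = -14 + 2 \left(8 - 7\right)^{2} = -14 + 2 \cdot 1^{2} = -14 + 2 \cdot 1 = -14 + 2 = -12$)
$p = - \frac{187037}{300265}$ ($p = 187037 \left(- \frac{1}{300265}\right) = - \frac{187037}{300265} \approx -0.62291$)
$U = 51076$ ($U = \left(-214 - 12\right)^{2} = \left(-226\right)^{2} = 51076$)
$E = - \frac{68338699447}{300265}$ ($E = - \frac{187037}{300265} - 227594 = - \frac{68338699447}{300265} \approx -2.2759 \cdot 10^{5}$)
$\frac{1}{E + U} = \frac{1}{- \frac{68338699447}{300265} + 51076} = \frac{1}{- \frac{53002364307}{300265}} = - \frac{300265}{53002364307}$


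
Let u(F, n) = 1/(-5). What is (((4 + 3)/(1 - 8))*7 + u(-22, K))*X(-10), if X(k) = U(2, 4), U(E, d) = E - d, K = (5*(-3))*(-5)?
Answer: 72/5 ≈ 14.400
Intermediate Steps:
K = 75 (K = -15*(-5) = 75)
X(k) = -2 (X(k) = 2 - 1*4 = 2 - 4 = -2)
u(F, n) = -⅕
(((4 + 3)/(1 - 8))*7 + u(-22, K))*X(-10) = (((4 + 3)/(1 - 8))*7 - ⅕)*(-2) = ((7/(-7))*7 - ⅕)*(-2) = ((7*(-⅐))*7 - ⅕)*(-2) = (-1*7 - ⅕)*(-2) = (-7 - ⅕)*(-2) = -36/5*(-2) = 72/5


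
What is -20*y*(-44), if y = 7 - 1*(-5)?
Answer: 10560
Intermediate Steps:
y = 12 (y = 7 + 5 = 12)
-20*y*(-44) = -20*12*(-44) = -240*(-44) = 10560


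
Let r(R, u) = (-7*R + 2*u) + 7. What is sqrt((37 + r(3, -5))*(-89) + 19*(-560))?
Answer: I*sqrt(11797) ≈ 108.61*I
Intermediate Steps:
r(R, u) = 7 - 7*R + 2*u
sqrt((37 + r(3, -5))*(-89) + 19*(-560)) = sqrt((37 + (7 - 7*3 + 2*(-5)))*(-89) + 19*(-560)) = sqrt((37 + (7 - 21 - 10))*(-89) - 10640) = sqrt((37 - 24)*(-89) - 10640) = sqrt(13*(-89) - 10640) = sqrt(-1157 - 10640) = sqrt(-11797) = I*sqrt(11797)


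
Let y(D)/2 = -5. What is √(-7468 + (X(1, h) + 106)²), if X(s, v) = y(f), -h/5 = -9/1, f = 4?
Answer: 2*√437 ≈ 41.809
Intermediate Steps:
h = 45 (h = -(-45)/1 = -(-45) = -5*(-9) = 45)
y(D) = -10 (y(D) = 2*(-5) = -10)
X(s, v) = -10
√(-7468 + (X(1, h) + 106)²) = √(-7468 + (-10 + 106)²) = √(-7468 + 96²) = √(-7468 + 9216) = √1748 = 2*√437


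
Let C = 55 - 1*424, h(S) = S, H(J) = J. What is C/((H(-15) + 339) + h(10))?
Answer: -369/334 ≈ -1.1048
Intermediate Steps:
C = -369 (C = 55 - 424 = -369)
C/((H(-15) + 339) + h(10)) = -369/((-15 + 339) + 10) = -369/(324 + 10) = -369/334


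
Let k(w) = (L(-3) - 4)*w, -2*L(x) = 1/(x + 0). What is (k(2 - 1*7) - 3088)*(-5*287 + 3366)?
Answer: -35555503/6 ≈ -5.9259e+6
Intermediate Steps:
L(x) = -1/(2*x) (L(x) = -1/(2*(x + 0)) = -1/(2*x))
k(w) = -23*w/6 (k(w) = (-1/2/(-3) - 4)*w = (-1/2*(-1/3) - 4)*w = (1/6 - 4)*w = -23*w/6)
(k(2 - 1*7) - 3088)*(-5*287 + 3366) = (-23*(2 - 1*7)/6 - 3088)*(-5*287 + 3366) = (-23*(2 - 7)/6 - 3088)*(-1435 + 3366) = (-23/6*(-5) - 3088)*1931 = (115/6 - 3088)*1931 = -18413/6*1931 = -35555503/6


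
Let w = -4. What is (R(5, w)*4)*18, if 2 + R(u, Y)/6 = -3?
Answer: -2160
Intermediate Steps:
R(u, Y) = -30 (R(u, Y) = -12 + 6*(-3) = -12 - 18 = -30)
(R(5, w)*4)*18 = -30*4*18 = -120*18 = -2160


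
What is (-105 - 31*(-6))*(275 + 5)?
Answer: 22680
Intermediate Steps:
(-105 - 31*(-6))*(275 + 5) = (-105 + 186)*280 = 81*280 = 22680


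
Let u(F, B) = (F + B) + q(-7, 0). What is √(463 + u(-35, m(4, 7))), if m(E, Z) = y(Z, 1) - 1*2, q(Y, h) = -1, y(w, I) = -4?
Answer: √421 ≈ 20.518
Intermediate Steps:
m(E, Z) = -6 (m(E, Z) = -4 - 1*2 = -4 - 2 = -6)
u(F, B) = -1 + B + F (u(F, B) = (F + B) - 1 = (B + F) - 1 = -1 + B + F)
√(463 + u(-35, m(4, 7))) = √(463 + (-1 - 6 - 35)) = √(463 - 42) = √421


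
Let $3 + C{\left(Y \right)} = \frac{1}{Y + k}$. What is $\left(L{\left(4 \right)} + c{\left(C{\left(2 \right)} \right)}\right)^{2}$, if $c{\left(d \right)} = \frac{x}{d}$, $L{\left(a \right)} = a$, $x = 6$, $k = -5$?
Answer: $\frac{121}{25} \approx 4.84$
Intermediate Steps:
$C{\left(Y \right)} = -3 + \frac{1}{-5 + Y}$ ($C{\left(Y \right)} = -3 + \frac{1}{Y - 5} = -3 + \frac{1}{-5 + Y}$)
$c{\left(d \right)} = \frac{6}{d}$
$\left(L{\left(4 \right)} + c{\left(C{\left(2 \right)} \right)}\right)^{2} = \left(4 + \frac{6}{\frac{1}{-5 + 2} \left(16 - 6\right)}\right)^{2} = \left(4 + \frac{6}{\frac{1}{-3} \left(16 - 6\right)}\right)^{2} = \left(4 + \frac{6}{\left(- \frac{1}{3}\right) 10}\right)^{2} = \left(4 + \frac{6}{- \frac{10}{3}}\right)^{2} = \left(4 + 6 \left(- \frac{3}{10}\right)\right)^{2} = \left(4 - \frac{9}{5}\right)^{2} = \left(\frac{11}{5}\right)^{2} = \frac{121}{25}$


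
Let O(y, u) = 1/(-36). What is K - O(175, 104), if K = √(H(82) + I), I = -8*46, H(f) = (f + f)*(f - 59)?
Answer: 1/36 + 2*√851 ≈ 58.372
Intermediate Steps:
H(f) = 2*f*(-59 + f) (H(f) = (2*f)*(-59 + f) = 2*f*(-59 + f))
I = -368
O(y, u) = -1/36
K = 2*√851 (K = √(2*82*(-59 + 82) - 368) = √(2*82*23 - 368) = √(3772 - 368) = √3404 = 2*√851 ≈ 58.344)
K - O(175, 104) = 2*√851 - 1*(-1/36) = 2*√851 + 1/36 = 1/36 + 2*√851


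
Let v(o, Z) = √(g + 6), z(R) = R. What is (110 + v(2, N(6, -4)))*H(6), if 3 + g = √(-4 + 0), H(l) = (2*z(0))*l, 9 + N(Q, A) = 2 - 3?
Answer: 0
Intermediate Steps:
N(Q, A) = -10 (N(Q, A) = -9 + (2 - 3) = -9 - 1 = -10)
H(l) = 0 (H(l) = (2*0)*l = 0*l = 0)
g = -3 + 2*I (g = -3 + √(-4 + 0) = -3 + √(-4) = -3 + 2*I ≈ -3.0 + 2.0*I)
v(o, Z) = √(3 + 2*I) (v(o, Z) = √((-3 + 2*I) + 6) = √(3 + 2*I))
(110 + v(2, N(6, -4)))*H(6) = (110 + √(3 + 2*I))*0 = 0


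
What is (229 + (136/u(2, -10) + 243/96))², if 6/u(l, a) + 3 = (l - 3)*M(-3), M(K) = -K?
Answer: 9345249/1024 ≈ 9126.2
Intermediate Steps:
u(l, a) = 6/(-12 + 3*l) (u(l, a) = 6/(-3 + (l - 3)*(-1*(-3))) = 6/(-3 + (-3 + l)*3) = 6/(-3 + (-9 + 3*l)) = 6/(-12 + 3*l))
(229 + (136/u(2, -10) + 243/96))² = (229 + (136/((2/(-4 + 2))) + 243/96))² = (229 + (136/((2/(-2))) + 243*(1/96)))² = (229 + (136/((2*(-½))) + 81/32))² = (229 + (136/(-1) + 81/32))² = (229 + (136*(-1) + 81/32))² = (229 + (-136 + 81/32))² = (229 - 4271/32)² = (3057/32)² = 9345249/1024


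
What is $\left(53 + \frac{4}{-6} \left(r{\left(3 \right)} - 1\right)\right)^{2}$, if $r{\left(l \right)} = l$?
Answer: $\frac{24025}{9} \approx 2669.4$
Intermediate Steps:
$\left(53 + \frac{4}{-6} \left(r{\left(3 \right)} - 1\right)\right)^{2} = \left(53 + \frac{4}{-6} \left(3 - 1\right)\right)^{2} = \left(53 + 4 \left(- \frac{1}{6}\right) 2\right)^{2} = \left(53 - \frac{4}{3}\right)^{2} = \left(\frac{155}{3}\right)^{2} = \frac{24025}{9}$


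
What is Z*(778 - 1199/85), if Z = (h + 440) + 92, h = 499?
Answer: 66943861/85 ≈ 7.8758e+5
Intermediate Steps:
Z = 1031 (Z = (499 + 440) + 92 = 939 + 92 = 1031)
Z*(778 - 1199/85) = 1031*(778 - 1199/85) = 1031*(64931/85) = 66943861/85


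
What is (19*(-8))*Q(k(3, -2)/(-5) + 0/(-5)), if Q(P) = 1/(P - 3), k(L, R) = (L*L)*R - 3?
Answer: -380/3 ≈ -126.67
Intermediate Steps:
k(L, R) = -3 + R*L² (k(L, R) = L²*R - 3 = R*L² - 3 = -3 + R*L²)
Q(P) = 1/(-3 + P)
(19*(-8))*Q(k(3, -2)/(-5) + 0/(-5)) = (19*(-8))/(-3 + ((-3 - 2*3²)/(-5) + 0/(-5))) = -152/(-3 + ((-3 - 2*9)*(-⅕) + 0*(-⅕))) = -152/(-3 + ((-3 - 18)*(-⅕) + 0)) = -152/(-3 + (-21*(-⅕) + 0)) = -152/(-3 + (21/5 + 0)) = -152/(-3 + 21/5) = -152/6/5 = -152*⅚ = -380/3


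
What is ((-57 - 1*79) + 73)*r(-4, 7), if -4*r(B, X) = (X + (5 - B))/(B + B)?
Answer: -63/2 ≈ -31.500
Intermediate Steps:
r(B, X) = -(5 + X - B)/(8*B) (r(B, X) = -(X + (5 - B))/(4*(B + B)) = -(5 + X - B)/(4*(2*B)) = -(5 + X - B)*1/(2*B)/4 = -(5 + X - B)/(8*B))
((-57 - 1*79) + 73)*r(-4, 7) = ((-57 - 1*79) + 73)*((⅛)*(-5 - 4 - 1*7)/(-4)) = ((-57 - 79) + 73)*((⅛)*(-¼)*(-5 - 4 - 7)) = (-136 + 73)*((⅛)*(-¼)*(-16)) = -63*½ = -63/2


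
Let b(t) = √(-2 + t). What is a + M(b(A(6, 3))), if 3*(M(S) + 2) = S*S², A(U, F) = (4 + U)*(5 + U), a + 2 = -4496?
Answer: -4500 + 216*√3 ≈ -4125.9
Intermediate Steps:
a = -4498 (a = -2 - 4496 = -4498)
M(S) = -2 + S³/3 (M(S) = -2 + (S*S²)/3 = -2 + S³/3)
a + M(b(A(6, 3))) = -4498 + (-2 + (√(-2 + (20 + 6² + 9*6)))³/3) = -4498 + (-2 + (√(-2 + (20 + 36 + 54)))³/3) = -4498 + (-2 + (√(-2 + 110))³/3) = -4498 + (-2 + (√108)³/3) = -4498 + (-2 + (6*√3)³/3) = -4498 + (-2 + (648*√3)/3) = -4498 + (-2 + 216*√3) = -4500 + 216*√3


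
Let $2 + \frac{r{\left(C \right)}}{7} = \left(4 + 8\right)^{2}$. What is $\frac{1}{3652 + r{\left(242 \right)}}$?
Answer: $\frac{1}{4646} \approx 0.00021524$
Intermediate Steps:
$r{\left(C \right)} = 994$ ($r{\left(C \right)} = -14 + 7 \left(4 + 8\right)^{2} = -14 + 7 \cdot 12^{2} = -14 + 7 \cdot 144 = -14 + 1008 = 994$)
$\frac{1}{3652 + r{\left(242 \right)}} = \frac{1}{3652 + 994} = \frac{1}{4646}$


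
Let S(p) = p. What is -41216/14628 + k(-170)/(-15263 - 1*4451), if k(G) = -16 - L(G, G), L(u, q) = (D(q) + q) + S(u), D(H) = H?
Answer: -4455209/1567263 ≈ -2.8427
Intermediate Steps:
L(u, q) = u + 2*q (L(u, q) = (q + q) + u = 2*q + u = u + 2*q)
k(G) = -16 - 3*G (k(G) = -16 - (G + 2*G) = -16 - 3*G)
-41216/14628 + k(-170)/(-15263 - 1*4451) = -41216/14628 + (-16 - 3*(-170))/(-15263 - 1*4451) = -41216*1/14628 + (-16 + 510)/(-15263 - 4451) = -448/159 + 494/(-19714) = -448/159 + 494*(-1/19714) = -448/159 - 247/9857 = -4455209/1567263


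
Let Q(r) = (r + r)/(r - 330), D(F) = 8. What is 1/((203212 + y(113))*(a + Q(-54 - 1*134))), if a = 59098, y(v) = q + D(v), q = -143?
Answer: 37/444058902270 ≈ 8.3322e-11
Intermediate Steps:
Q(r) = 2*r/(-330 + r) (Q(r) = (2*r)/(-330 + r) = 2*r/(-330 + r))
y(v) = -135 (y(v) = -143 + 8 = -135)
1/((203212 + y(113))*(a + Q(-54 - 1*134))) = 1/((203212 - 135)*(59098 + 2*(-54 - 1*134)/(-330 + (-54 - 1*134)))) = 1/(203077*(59098 + 2*(-54 - 134)/(-330 + (-54 - 134)))) = 1/(203077*(59098 + 2*(-188)/(-330 - 188))) = 1/(203077*(59098 + 2*(-188)/(-518))) = 1/(203077*(59098 + 2*(-188)*(-1/518))) = 1/(203077*(59098 + 188/259)) = 1/(203077*(15306570/259)) = 1/(444058902270/37) = 37/444058902270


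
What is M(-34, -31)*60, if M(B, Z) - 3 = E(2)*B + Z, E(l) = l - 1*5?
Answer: 4440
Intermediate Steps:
E(l) = -5 + l (E(l) = l - 5 = -5 + l)
M(B, Z) = 3 + Z - 3*B (M(B, Z) = 3 + ((-5 + 2)*B + Z) = 3 + (-3*B + Z) = 3 + (Z - 3*B) = 3 + Z - 3*B)
M(-34, -31)*60 = (3 - 31 - 3*(-34))*60 = (3 - 31 + 102)*60 = 74*60 = 4440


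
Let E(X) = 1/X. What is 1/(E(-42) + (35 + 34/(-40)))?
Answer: 420/14333 ≈ 0.029303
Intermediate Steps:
1/(E(-42) + (35 + 34/(-40))) = 1/(1/(-42) + (35 + 34/(-40))) = 1/(-1/42 + (35 + 34*(-1/40))) = 1/(-1/42 + (35 - 17/20)) = 1/(-1/42 + 683/20) = 1/(14333/420) = 420/14333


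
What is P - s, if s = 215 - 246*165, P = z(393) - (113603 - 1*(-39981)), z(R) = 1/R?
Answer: -44491136/393 ≈ -1.1321e+5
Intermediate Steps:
P = -60358511/393 (P = 1/393 - (113603 - 1*(-39981)) = 1/393 - (113603 + 39981) = 1/393 - 1*153584 = 1/393 - 153584 = -60358511/393 ≈ -1.5358e+5)
s = -40375 (s = 215 - 40590 = -40375)
P - s = -60358511/393 - 1*(-40375) = -60358511/393 + 40375 = -44491136/393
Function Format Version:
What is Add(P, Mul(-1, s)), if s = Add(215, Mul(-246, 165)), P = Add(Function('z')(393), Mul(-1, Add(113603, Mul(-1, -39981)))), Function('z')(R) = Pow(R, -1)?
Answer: Rational(-44491136, 393) ≈ -1.1321e+5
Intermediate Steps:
P = Rational(-60358511, 393) (P = Add(Pow(393, -1), Mul(-1, Add(113603, Mul(-1, -39981)))) = Add(Rational(1, 393), Mul(-1, Add(113603, 39981))) = Add(Rational(1, 393), Mul(-1, 153584)) = Add(Rational(1, 393), -153584) = Rational(-60358511, 393) ≈ -1.5358e+5)
s = -40375 (s = Add(215, -40590) = -40375)
Add(P, Mul(-1, s)) = Add(Rational(-60358511, 393), Mul(-1, -40375)) = Add(Rational(-60358511, 393), 40375) = Rational(-44491136, 393)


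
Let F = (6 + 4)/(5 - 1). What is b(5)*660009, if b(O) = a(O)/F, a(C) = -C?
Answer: -1320018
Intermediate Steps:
F = 5/2 (F = 10/4 = 10*(¼) = 5/2 ≈ 2.5000)
b(O) = -2*O/5 (b(O) = (-O)/(5/2) = -O*(⅖) = -2*O/5)
b(5)*660009 = -⅖*5*660009 = -2*660009 = -1320018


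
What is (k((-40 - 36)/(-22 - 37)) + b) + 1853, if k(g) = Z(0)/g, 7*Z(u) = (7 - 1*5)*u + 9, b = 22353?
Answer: 12878123/532 ≈ 24207.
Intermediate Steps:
Z(u) = 9/7 + 2*u/7 (Z(u) = ((7 - 1*5)*u + 9)/7 = ((7 - 5)*u + 9)/7 = (2*u + 9)/7 = (9 + 2*u)/7 = 9/7 + 2*u/7)
k(g) = 9/(7*g) (k(g) = (9/7 + (2/7)*0)/g = (9/7 + 0)/g = 9/(7*g))
(k((-40 - 36)/(-22 - 37)) + b) + 1853 = (9/(7*(((-40 - 36)/(-22 - 37)))) + 22353) + 1853 = (9/(7*((-76/(-59)))) + 22353) + 1853 = (9/(7*((-76*(-1/59)))) + 22353) + 1853 = (9/(7*(76/59)) + 22353) + 1853 = ((9/7)*(59/76) + 22353) + 1853 = (531/532 + 22353) + 1853 = 11892327/532 + 1853 = 12878123/532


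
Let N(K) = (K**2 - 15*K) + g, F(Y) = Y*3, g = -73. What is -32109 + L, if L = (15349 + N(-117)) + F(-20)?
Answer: -1449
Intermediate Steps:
F(Y) = 3*Y
N(K) = -73 + K**2 - 15*K (N(K) = (K**2 - 15*K) - 73 = -73 + K**2 - 15*K)
L = 30660 (L = (15349 + (-73 + (-117)**2 - 15*(-117))) + 3*(-20) = (15349 + (-73 + 13689 + 1755)) - 60 = (15349 + 15371) - 60 = 30720 - 60 = 30660)
-32109 + L = -32109 + 30660 = -1449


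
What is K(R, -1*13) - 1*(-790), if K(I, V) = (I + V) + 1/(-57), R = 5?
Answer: 44573/57 ≈ 781.98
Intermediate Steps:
K(I, V) = -1/57 + I + V (K(I, V) = (I + V) - 1/57 = -1/57 + I + V)
K(R, -1*13) - 1*(-790) = (-1/57 + 5 - 1*13) - 1*(-790) = (-1/57 + 5 - 13) + 790 = -457/57 + 790 = 44573/57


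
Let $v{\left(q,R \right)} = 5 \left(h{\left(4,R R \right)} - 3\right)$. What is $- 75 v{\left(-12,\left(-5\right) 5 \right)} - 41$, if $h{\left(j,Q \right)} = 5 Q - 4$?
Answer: $-1169291$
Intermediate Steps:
$h{\left(j,Q \right)} = -4 + 5 Q$
$v{\left(q,R \right)} = -35 + 25 R^{2}$ ($v{\left(q,R \right)} = 5 \left(\left(-4 + 5 R R\right) - 3\right) = 5 \left(\left(-4 + 5 R^{2}\right) - 3\right) = 5 \left(-7 + 5 R^{2}\right) = -35 + 25 R^{2}$)
$- 75 v{\left(-12,\left(-5\right) 5 \right)} - 41 = - 75 \left(-35 + 25 \left(\left(-5\right) 5\right)^{2}\right) - 41 = - 75 \left(-35 + 25 \left(-25\right)^{2}\right) - 41 = - 75 \left(-35 + 25 \cdot 625\right) - 41 = - 75 \left(-35 + 15625\right) - 41 = \left(-75\right) 15590 - 41 = -1169250 - 41 = -1169291$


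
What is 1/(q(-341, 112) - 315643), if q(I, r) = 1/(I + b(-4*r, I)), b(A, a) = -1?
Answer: -342/107949907 ≈ -3.1681e-6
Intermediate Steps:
q(I, r) = 1/(-1 + I) (q(I, r) = 1/(I - 1) = 1/(-1 + I))
1/(q(-341, 112) - 315643) = 1/(1/(-1 - 341) - 315643) = 1/(1/(-342) - 315643) = 1/(-1/342 - 315643) = 1/(-107949907/342) = -342/107949907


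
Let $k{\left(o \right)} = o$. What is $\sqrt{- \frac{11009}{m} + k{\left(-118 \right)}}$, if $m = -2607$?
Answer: $\frac{i \sqrt{773280519}}{2607} \approx 10.667 i$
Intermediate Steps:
$\sqrt{- \frac{11009}{m} + k{\left(-118 \right)}} = \sqrt{- \frac{11009}{-2607} - 118} = \sqrt{\left(-11009\right) \left(- \frac{1}{2607}\right) - 118} = \sqrt{\frac{11009}{2607} - 118} = \sqrt{- \frac{296617}{2607}} = \frac{i \sqrt{773280519}}{2607}$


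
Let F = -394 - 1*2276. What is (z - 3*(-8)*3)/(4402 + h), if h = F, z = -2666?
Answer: -1297/866 ≈ -1.4977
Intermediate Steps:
F = -2670 (F = -394 - 2276 = -2670)
h = -2670
(z - 3*(-8)*3)/(4402 + h) = (-2666 - 3*(-8)*3)/(4402 - 2670) = (-2666 + 24*3)/1732 = (-2666 + 72)*(1/1732) = -2594*1/1732 = -1297/866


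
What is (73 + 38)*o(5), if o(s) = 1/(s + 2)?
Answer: 111/7 ≈ 15.857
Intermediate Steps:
o(s) = 1/(2 + s)
(73 + 38)*o(5) = (73 + 38)/(2 + 5) = 111/7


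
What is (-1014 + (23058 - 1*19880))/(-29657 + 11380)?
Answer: -2164/18277 ≈ -0.11840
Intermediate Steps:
(-1014 + (23058 - 1*19880))/(-29657 + 11380) = (-1014 + (23058 - 19880))/(-18277) = (-1014 + 3178)*(-1/18277) = 2164*(-1/18277) = -2164/18277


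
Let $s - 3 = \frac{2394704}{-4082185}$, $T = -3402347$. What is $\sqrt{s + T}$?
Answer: $\frac{2 i \sqrt{16854181811344510}}{140765} \approx 1844.5 i$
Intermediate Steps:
$s = \frac{339719}{140765}$ ($s = 3 + \frac{2394704}{-4082185} = 3 + 2394704 \left(- \frac{1}{4082185}\right) = 3 - \frac{82576}{140765} = \frac{339719}{140765} \approx 2.4134$)
$\sqrt{s + T} = \sqrt{\frac{339719}{140765} - 3402347} = \sqrt{- \frac{478931035736}{140765}} = \frac{2 i \sqrt{16854181811344510}}{140765}$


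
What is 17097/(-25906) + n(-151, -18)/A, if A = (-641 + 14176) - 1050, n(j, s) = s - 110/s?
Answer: -1923876347/2910927690 ≈ -0.66092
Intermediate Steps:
n(j, s) = s - 110/s
A = 12485 (A = 13535 - 1050 = 12485)
17097/(-25906) + n(-151, -18)/A = 17097/(-25906) + (-18 - 110/(-18))/12485 = 17097*(-1/25906) + (-18 - 110*(-1/18))*(1/12485) = -17097/25906 + (-18 + 55/9)*(1/12485) = -17097/25906 - 107/9*1/12485 = -17097/25906 - 107/112365 = -1923876347/2910927690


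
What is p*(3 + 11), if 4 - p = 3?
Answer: 14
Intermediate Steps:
p = 1 (p = 4 - 1*3 = 4 - 3 = 1)
p*(3 + 11) = 1*(3 + 11) = 1*14 = 14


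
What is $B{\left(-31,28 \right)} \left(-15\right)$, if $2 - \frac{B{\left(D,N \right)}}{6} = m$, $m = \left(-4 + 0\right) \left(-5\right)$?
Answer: $1620$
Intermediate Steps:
$m = 20$ ($m = \left(-4\right) \left(-5\right) = 20$)
$B{\left(D,N \right)} = -108$ ($B{\left(D,N \right)} = 12 - 120 = -108$)
$B{\left(-31,28 \right)} \left(-15\right) = \left(-108\right) \left(-15\right) = 1620$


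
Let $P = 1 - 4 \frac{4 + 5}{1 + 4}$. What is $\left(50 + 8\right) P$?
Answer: $- \frac{1798}{5} \approx -359.6$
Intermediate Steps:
$P = - \frac{31}{5}$ ($P = 1 - 4 \cdot \frac{9}{5} = 1 - 4 \cdot 9 \cdot \frac{1}{5} = 1 - \frac{36}{5} = - \frac{31}{5} \approx -6.2$)
$\left(50 + 8\right) P = \left(50 + 8\right) \left(- \frac{31}{5}\right) = 58 \left(- \frac{31}{5}\right) = - \frac{1798}{5}$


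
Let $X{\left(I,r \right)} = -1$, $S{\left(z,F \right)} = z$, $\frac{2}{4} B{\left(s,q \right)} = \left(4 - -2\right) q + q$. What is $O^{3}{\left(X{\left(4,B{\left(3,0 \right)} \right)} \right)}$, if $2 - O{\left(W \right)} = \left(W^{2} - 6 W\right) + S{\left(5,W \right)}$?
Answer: $-1000$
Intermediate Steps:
$B{\left(s,q \right)} = 14 q$ ($B{\left(s,q \right)} = 2 \left(\left(4 - -2\right) q + q\right) = 2 \left(\left(4 + 2\right) q + q\right) = 2 \left(6 q + q\right) = 2 \cdot 7 q = 14 q$)
$O{\left(W \right)} = -3 - W^{2} + 6 W$ ($O{\left(W \right)} = 2 - \left(\left(W^{2} - 6 W\right) + 5\right) = 2 - \left(5 + W^{2} - 6 W\right) = -3 - W^{2} + 6 W$)
$O^{3}{\left(X{\left(4,B{\left(3,0 \right)} \right)} \right)} = \left(-3 - \left(-1\right)^{2} + 6 \left(-1\right)\right)^{3} = \left(-3 - 1 - 6\right)^{3} = \left(-10\right)^{3} = -1000$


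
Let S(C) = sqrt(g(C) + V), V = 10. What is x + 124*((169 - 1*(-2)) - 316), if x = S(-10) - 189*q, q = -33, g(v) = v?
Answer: -11743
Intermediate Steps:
S(C) = sqrt(10 + C) (S(C) = sqrt(C + 10) = sqrt(10 + C))
x = 6237 (x = sqrt(10 - 10) - 189*(-33) = sqrt(0) + 6237 = 0 + 6237 = 6237)
x + 124*((169 - 1*(-2)) - 316) = 6237 + 124*((169 - 1*(-2)) - 316) = 6237 + 124*((169 + 2) - 316) = 6237 + 124*(171 - 316) = 6237 + 124*(-145) = 6237 - 17980 = -11743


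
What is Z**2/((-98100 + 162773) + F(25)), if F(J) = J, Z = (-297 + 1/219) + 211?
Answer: 354681889/3102980778 ≈ 0.11430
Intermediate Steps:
Z = -18833/219 (Z = (-297 + 1/219) + 211 = -65042/219 + 211 = -18833/219 ≈ -85.995)
Z**2/((-98100 + 162773) + F(25)) = (-18833/219)**2/((-98100 + 162773) + 25) = 354681889/(47961*(64673 + 25)) = (354681889/47961)/64698 = (354681889/47961)*(1/64698) = 354681889/3102980778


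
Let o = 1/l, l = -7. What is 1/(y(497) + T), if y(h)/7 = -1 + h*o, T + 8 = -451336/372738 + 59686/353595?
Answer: -665647945/341505398914 ≈ -0.0019492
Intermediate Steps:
T = -6018834634/665647945 (T = -8 + (-451336/372738 + 59686/353595) = -8 + (-451336*1/372738 + 59686*(1/353595)) = -8 + (-225668/186369 + 5426/32145) = -8 - 693651074/665647945 = -6018834634/665647945 ≈ -9.0421)
o = -⅐ (o = 1/(-7) = -⅐ ≈ -0.14286)
y(h) = -7 - h (y(h) = 7*(-1 + h*(-⅐)) = 7*(-1 - h/7) = -7 - h)
1/(y(497) + T) = 1/((-7 - 1*497) - 6018834634/665647945) = 1/((-7 - 497) - 6018834634/665647945) = 1/(-504 - 6018834634/665647945) = 1/(-341505398914/665647945) = -665647945/341505398914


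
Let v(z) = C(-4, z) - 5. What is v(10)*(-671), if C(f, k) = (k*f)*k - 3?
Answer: 273768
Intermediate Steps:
C(f, k) = -3 + f*k² (C(f, k) = (f*k)*k - 3 = f*k² - 3 = -3 + f*k²)
v(z) = -8 - 4*z² (v(z) = (-3 - 4*z²) - 5 = -8 - 4*z²)
v(10)*(-671) = (-8 - 4*10²)*(-671) = (-8 - 4*100)*(-671) = (-8 - 400)*(-671) = -408*(-671) = 273768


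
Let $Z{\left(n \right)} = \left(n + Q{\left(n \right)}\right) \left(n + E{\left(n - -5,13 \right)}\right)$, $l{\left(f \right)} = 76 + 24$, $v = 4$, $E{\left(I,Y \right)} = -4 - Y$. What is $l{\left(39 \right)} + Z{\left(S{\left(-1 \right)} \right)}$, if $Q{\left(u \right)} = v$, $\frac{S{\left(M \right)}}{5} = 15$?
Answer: $4682$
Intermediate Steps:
$S{\left(M \right)} = 75$ ($S{\left(M \right)} = 5 \cdot 15 = 75$)
$Q{\left(u \right)} = 4$
$l{\left(f \right)} = 100$
$Z{\left(n \right)} = \left(-17 + n\right) \left(4 + n\right)$ ($Z{\left(n \right)} = \left(n + 4\right) \left(n - 17\right) = \left(4 + n\right) \left(n - 17\right) = \left(4 + n\right) \left(-17 + n\right) = \left(-17 + n\right) \left(4 + n\right)$)
$l{\left(39 \right)} + Z{\left(S{\left(-1 \right)} \right)} = 100 - \left(1043 - 5625\right) = 100 - -4582 = 100 + 4582 = 4682$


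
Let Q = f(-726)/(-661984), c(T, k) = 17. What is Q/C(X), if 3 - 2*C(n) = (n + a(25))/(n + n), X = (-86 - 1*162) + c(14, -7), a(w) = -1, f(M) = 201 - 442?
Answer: 55671/190982384 ≈ 0.00029150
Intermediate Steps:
f(M) = -241
X = -231 (X = (-86 - 1*162) + 17 = (-86 - 162) + 17 = -248 + 17 = -231)
Q = 241/661984 (Q = -241/(-661984) = -241*(-1/661984) = 241/661984 ≈ 0.00036406)
C(n) = 3/2 - (-1 + n)/(4*n) (C(n) = 3/2 - (n - 1)/(2*(n + n)) = 3/2 - (-1 + n)/(2*(2*n)) = 3/2 - (-1 + n)*1/(2*n)/2 = 3/2 - (-1 + n)/(4*n))
Q/C(X) = 241/(661984*(((1/4)*(1 + 5*(-231))/(-231)))) = 241/(661984*(((1/4)*(-1/231)*(1 - 1155)))) = 241/(661984*(((1/4)*(-1/231)*(-1154)))) = 241/(661984*(577/462)) = (241/661984)*(462/577) = 55671/190982384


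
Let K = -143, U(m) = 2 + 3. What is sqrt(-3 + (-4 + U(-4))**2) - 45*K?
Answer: 6435 + I*sqrt(2) ≈ 6435.0 + 1.4142*I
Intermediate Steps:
U(m) = 5
sqrt(-3 + (-4 + U(-4))**2) - 45*K = sqrt(-3 + (-4 + 5)**2) - 45*(-143) = sqrt(-3 + 1**2) + 6435 = sqrt(-3 + 1) + 6435 = sqrt(-2) + 6435 = I*sqrt(2) + 6435 = 6435 + I*sqrt(2)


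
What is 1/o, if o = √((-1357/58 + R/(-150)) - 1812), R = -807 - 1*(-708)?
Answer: -5*I*√9643834/665092 ≈ -0.023346*I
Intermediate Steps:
R = -99 (R = -807 + 708 = -99)
o = 2*I*√9643834/145 (o = √((-1357/58 - 99/(-150)) - 1812) = √((-1357*1/58 - 99*(-1/150)) - 1812) = √((-1357/58 + 33/50) - 1812) = √(-16484/725 - 1812) = √(-1330184/725) = 2*I*√9643834/145 ≈ 42.834*I)
1/o = 1/(2*I*√9643834/145) = -5*I*√9643834/665092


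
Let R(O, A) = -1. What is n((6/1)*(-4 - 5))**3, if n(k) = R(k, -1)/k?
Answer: 1/157464 ≈ 6.3507e-6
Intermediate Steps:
n(k) = -1/k
n((6/1)*(-4 - 5))**3 = (-1/((6/1)*(-4 - 5)))**3 = (-1/((6*1)*(-9)))**3 = (-1/(6*(-9)))**3 = (-1/(-54))**3 = (-1*(-1/54))**3 = (1/54)**3 = 1/157464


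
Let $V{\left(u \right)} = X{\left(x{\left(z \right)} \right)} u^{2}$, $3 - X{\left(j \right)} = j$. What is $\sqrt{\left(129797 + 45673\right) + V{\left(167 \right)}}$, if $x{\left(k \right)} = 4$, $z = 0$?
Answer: $\sqrt{147581} \approx 384.16$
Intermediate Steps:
$X{\left(j \right)} = 3 - j$
$V{\left(u \right)} = - u^{2}$ ($V{\left(u \right)} = \left(3 - 4\right) u^{2} = - u^{2}$)
$\sqrt{\left(129797 + 45673\right) + V{\left(167 \right)}} = \sqrt{\left(129797 + 45673\right) - 167^{2}} = \sqrt{175470 - 27889} = \sqrt{147581}$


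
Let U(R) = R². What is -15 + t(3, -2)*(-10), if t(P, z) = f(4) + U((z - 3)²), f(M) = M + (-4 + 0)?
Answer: -6265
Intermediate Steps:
f(M) = -4 + M (f(M) = M - 4 = -4 + M)
t(P, z) = (-3 + z)⁴ (t(P, z) = (-4 + 4) + ((z - 3)²)² = 0 + ((-3 + z)²)² = 0 + (-3 + z)⁴ = (-3 + z)⁴)
-15 + t(3, -2)*(-10) = -15 + (-3 - 2)⁴*(-10) = -15 + (-5)⁴*(-10) = -15 + 625*(-10) = -15 - 6250 = -6265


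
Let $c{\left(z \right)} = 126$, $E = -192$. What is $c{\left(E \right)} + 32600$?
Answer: $32726$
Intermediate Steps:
$c{\left(E \right)} + 32600 = 126 + 32600 = 32726$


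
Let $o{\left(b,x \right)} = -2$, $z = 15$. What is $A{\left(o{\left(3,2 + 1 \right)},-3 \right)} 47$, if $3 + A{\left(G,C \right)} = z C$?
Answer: $-2256$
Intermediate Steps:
$A{\left(G,C \right)} = -3 + 15 C$
$A{\left(o{\left(3,2 + 1 \right)},-3 \right)} 47 = \left(-3 + 15 \left(-3\right)\right) 47 = \left(-3 - 45\right) 47 = \left(-48\right) 47 = -2256$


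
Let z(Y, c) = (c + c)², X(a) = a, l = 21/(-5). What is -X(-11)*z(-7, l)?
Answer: 19404/25 ≈ 776.16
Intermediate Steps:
l = -21/5 (l = 21*(-⅕) = -21/5 ≈ -4.2000)
z(Y, c) = 4*c² (z(Y, c) = (2*c)² = 4*c²)
-X(-11)*z(-7, l) = -(-11)*4*(-21/5)² = -(-11)*4*(441/25) = -(-11)*1764/25 = -1*(-19404/25) = 19404/25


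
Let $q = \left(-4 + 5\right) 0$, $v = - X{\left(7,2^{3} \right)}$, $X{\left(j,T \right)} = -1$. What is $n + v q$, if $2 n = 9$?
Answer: $\frac{9}{2} \approx 4.5$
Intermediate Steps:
$n = \frac{9}{2}$ ($n = \frac{1}{2} \cdot 9 = \frac{9}{2} \approx 4.5$)
$v = 1$ ($v = \left(-1\right) \left(-1\right) = 1$)
$q = 0$ ($q = 1 \cdot 0 = 0$)
$n + v q = \frac{9}{2} + 1 \cdot 0 = \frac{9}{2} + 0 = \frac{9}{2}$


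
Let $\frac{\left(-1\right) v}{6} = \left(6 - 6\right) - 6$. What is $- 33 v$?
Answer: $-1188$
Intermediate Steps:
$v = 36$ ($v = - 6 \left(\left(6 - 6\right) - 6\right) = - 6 \left(0 - 6\right) = \left(-6\right) \left(-6\right) = 36$)
$- 33 v = \left(-33\right) 36 = -1188$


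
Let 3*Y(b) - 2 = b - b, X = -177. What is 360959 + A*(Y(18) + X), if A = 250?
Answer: 950627/3 ≈ 3.1688e+5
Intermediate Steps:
Y(b) = ⅔ (Y(b) = ⅔ + (b - b)/3 = ⅔ + (⅓)*0 = ⅔ + 0 = ⅔)
360959 + A*(Y(18) + X) = 360959 + 250*(⅔ - 177) = 360959 + 250*(-529/3) = 360959 - 132250/3 = 950627/3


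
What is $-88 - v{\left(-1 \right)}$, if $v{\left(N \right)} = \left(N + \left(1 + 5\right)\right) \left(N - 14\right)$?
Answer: $-13$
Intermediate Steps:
$v{\left(N \right)} = \left(-14 + N\right) \left(6 + N\right)$ ($v{\left(N \right)} = \left(N + 6\right) \left(-14 + N\right) = \left(6 + N\right) \left(-14 + N\right) = \left(-14 + N\right) \left(6 + N\right)$)
$-88 - v{\left(-1 \right)} = -88 - \left(-84 + \left(-1\right)^{2} - -8\right) = -88 - \left(-84 + 1 + 8\right) = -88 - -75 = -88 + 75 = -13$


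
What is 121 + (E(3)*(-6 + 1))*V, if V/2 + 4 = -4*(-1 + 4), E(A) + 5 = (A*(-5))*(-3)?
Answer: 6521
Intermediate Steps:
E(A) = -5 + 15*A (E(A) = -5 + (A*(-5))*(-3) = -5 - 5*A*(-3) = -5 + 15*A)
V = -32 (V = -8 + 2*(-4*(-1 + 4)) = -8 + 2*(-4*3) = -8 + 2*(-12) = -8 - 24 = -32)
121 + (E(3)*(-6 + 1))*V = 121 + ((-5 + 15*3)*(-6 + 1))*(-32) = 121 + ((-5 + 45)*(-5))*(-32) = 121 + (40*(-5))*(-32) = 121 - 200*(-32) = 121 + 6400 = 6521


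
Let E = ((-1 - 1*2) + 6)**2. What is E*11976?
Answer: 107784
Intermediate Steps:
E = 9 (E = ((-1 - 2) + 6)**2 = (-3 + 6)**2 = 3**2 = 9)
E*11976 = 9*11976 = 107784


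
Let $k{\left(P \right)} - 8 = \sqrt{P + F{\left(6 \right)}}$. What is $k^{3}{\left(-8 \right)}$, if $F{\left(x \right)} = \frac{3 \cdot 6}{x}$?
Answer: $\left(8 + i \sqrt{5}\right)^{3} \approx 392.0 + 418.14 i$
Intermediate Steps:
$F{\left(x \right)} = \frac{18}{x}$
$k{\left(P \right)} = 8 + \sqrt{3 + P}$ ($k{\left(P \right)} = 8 + \sqrt{P + \frac{18}{6}} = 8 + \sqrt{P + 18 \cdot \frac{1}{6}} = 8 + \sqrt{P + 3} = 8 + \sqrt{3 + P}$)
$k^{3}{\left(-8 \right)} = \left(8 + \sqrt{3 - 8}\right)^{3} = \left(8 + \sqrt{-5}\right)^{3} = \left(8 + i \sqrt{5}\right)^{3}$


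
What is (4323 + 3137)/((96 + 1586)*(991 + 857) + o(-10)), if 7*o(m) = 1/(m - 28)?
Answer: 396872/165363475 ≈ 0.0024000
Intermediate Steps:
o(m) = 1/(7*(-28 + m)) (o(m) = 1/(7*(m - 28)) = 1/(7*(-28 + m)))
(4323 + 3137)/((96 + 1586)*(991 + 857) + o(-10)) = (4323 + 3137)/((96 + 1586)*(991 + 857) + 1/(7*(-28 - 10))) = 7460/(1682*1848 + (⅐)/(-38)) = 7460/(3108336 + (⅐)*(-1/38)) = 7460/(3108336 - 1/266) = 7460/(826817375/266) = 7460*(266/826817375) = 396872/165363475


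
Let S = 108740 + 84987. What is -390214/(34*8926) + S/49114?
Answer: 4953509309/1863164147 ≈ 2.6587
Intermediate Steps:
S = 193727
-390214/(34*8926) + S/49114 = -390214/(34*8926) + 193727/49114 = -390214/303484 + 193727*(1/49114) = -390214*1/303484 + 193727/49114 = -195107/151742 + 193727/49114 = 4953509309/1863164147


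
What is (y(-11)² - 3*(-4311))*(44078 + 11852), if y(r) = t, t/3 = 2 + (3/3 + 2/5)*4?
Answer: 3762086706/5 ≈ 7.5242e+8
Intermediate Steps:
t = 114/5 (t = 3*(2 + (3/3 + 2/5)*4) = 3*(2 + (3*(⅓) + 2*(⅕))*4) = 3*(2 + (1 + ⅖)*4) = 3*(2 + (7/5)*4) = 3*(2 + 28/5) = 3*(38/5) = 114/5 ≈ 22.800)
y(r) = 114/5
(y(-11)² - 3*(-4311))*(44078 + 11852) = ((114/5)² - 3*(-4311))*(44078 + 11852) = (12996/25 + 12933)*55930 = (336321/25)*55930 = 3762086706/5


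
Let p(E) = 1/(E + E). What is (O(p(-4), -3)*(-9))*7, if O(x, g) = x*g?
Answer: -189/8 ≈ -23.625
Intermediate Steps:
p(E) = 1/(2*E)
O(x, g) = g*x
(O(p(-4), -3)*(-9))*7 = (-3/(2*(-4))*(-9))*7 = (-3*(-1)/(2*4)*(-9))*7 = (-3*(-⅛)*(-9))*7 = ((3/8)*(-9))*7 = -27/8*7 = -189/8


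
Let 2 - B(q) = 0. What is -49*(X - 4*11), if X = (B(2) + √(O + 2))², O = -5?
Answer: 2107 - 196*I*√3 ≈ 2107.0 - 339.48*I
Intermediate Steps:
B(q) = 2 (B(q) = 2 - 1*0 = 2 + 0 = 2)
X = (2 + I*√3)² (X = (2 + √(-5 + 2))² = (2 + √(-3))² = (2 + I*√3)² ≈ 1.0 + 6.9282*I)
-49*(X - 4*11) = -49*((2 + I*√3)² - 4*11) = -49*((2 + I*√3)² - 44) = -49*(-44 + (2 + I*√3)²) = 2156 - 49*(2 + I*√3)²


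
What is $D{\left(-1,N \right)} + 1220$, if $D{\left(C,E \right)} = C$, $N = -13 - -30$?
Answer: $1219$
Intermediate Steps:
$N = 17$ ($N = -13 + 30 = 17$)
$D{\left(-1,N \right)} + 1220 = -1 + 1220 = 1219$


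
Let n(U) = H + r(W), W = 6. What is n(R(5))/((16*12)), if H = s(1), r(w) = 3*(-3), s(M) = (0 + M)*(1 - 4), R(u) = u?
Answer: -1/16 ≈ -0.062500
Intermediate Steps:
s(M) = -3*M (s(M) = M*(-3) = -3*M)
r(w) = -9
H = -3 (H = -3*1 = -3)
n(U) = -12 (n(U) = -3 - 9 = -12)
n(R(5))/((16*12)) = -12/(16*12) = -12/192 = -12*1/192 = -1/16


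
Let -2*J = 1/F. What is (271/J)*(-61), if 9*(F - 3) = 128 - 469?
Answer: -10381468/9 ≈ -1.1535e+6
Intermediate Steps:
F = -314/9 (F = 3 + (128 - 469)/9 = 3 + (⅑)*(-341) = 3 - 341/9 = -314/9 ≈ -34.889)
J = 9/628 (J = -1/(2*(-314/9)) = -½*(-9/314) = 9/628 ≈ 0.014331)
(271/J)*(-61) = (271/(9/628))*(-61) = (271*(628/9))*(-61) = (170188/9)*(-61) = -10381468/9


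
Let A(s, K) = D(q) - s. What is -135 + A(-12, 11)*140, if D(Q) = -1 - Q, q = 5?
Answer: 705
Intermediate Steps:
A(s, K) = -6 - s (A(s, K) = (-1 - 1*5) - s = (-1 - 5) - s = -6 - s)
-135 + A(-12, 11)*140 = -135 + (-6 - 1*(-12))*140 = -135 + (-6 + 12)*140 = -135 + 6*140 = -135 + 840 = 705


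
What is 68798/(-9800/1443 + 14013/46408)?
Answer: -4607178053712/434577641 ≈ -10602.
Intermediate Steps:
68798/(-9800/1443 + 14013/46408) = 68798/(-434577641/66966744) = 68798*(-66966744/434577641) = -4607178053712/434577641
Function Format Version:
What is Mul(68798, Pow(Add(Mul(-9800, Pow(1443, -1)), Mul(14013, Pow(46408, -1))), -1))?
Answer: Rational(-4607178053712, 434577641) ≈ -10602.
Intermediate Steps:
Mul(68798, Pow(Add(Mul(-9800, Pow(1443, -1)), Mul(14013, Pow(46408, -1))), -1)) = Mul(68798, Pow(Add(Mul(-9800, Rational(1, 1443)), Mul(14013, Rational(1, 46408))), -1)) = Mul(68798, Pow(Add(Rational(-9800, 1443), Rational(14013, 46408)), -1)) = Mul(68798, Pow(Rational(-434577641, 66966744), -1)) = Mul(68798, Rational(-66966744, 434577641)) = Rational(-4607178053712, 434577641)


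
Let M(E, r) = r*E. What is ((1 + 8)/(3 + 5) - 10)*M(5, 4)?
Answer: -355/2 ≈ -177.50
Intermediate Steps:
M(E, r) = E*r
((1 + 8)/(3 + 5) - 10)*M(5, 4) = ((1 + 8)/(3 + 5) - 10)*(5*4) = (9/8 - 10)*20 = -71/8*20 = -355/2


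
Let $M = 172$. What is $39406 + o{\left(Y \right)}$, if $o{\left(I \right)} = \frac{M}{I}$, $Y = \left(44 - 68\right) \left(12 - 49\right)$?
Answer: $\frac{8748175}{222} \approx 39406.0$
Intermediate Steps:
$Y = 888$ ($Y = \left(-24\right) \left(-37\right) = 888$)
$o{\left(I \right)} = \frac{172}{I}$
$39406 + o{\left(Y \right)} = 39406 + \frac{172}{888} = 39406 + 172 \cdot \frac{1}{888} = 39406 + \frac{43}{222} = \frac{8748175}{222}$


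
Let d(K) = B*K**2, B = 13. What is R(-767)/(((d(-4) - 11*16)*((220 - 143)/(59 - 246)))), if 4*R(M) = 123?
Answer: -2091/896 ≈ -2.3337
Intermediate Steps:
R(M) = 123/4 (R(M) = (1/4)*123 = 123/4)
d(K) = 13*K**2
R(-767)/(((d(-4) - 11*16)*((220 - 143)/(59 - 246)))) = 123/(4*(((13*(-4)**2 - 11*16)*((220 - 143)/(59 - 246))))) = 123/(4*(((13*16 - 176)*(77/(-187))))) = 123/(4*(((208 - 176)*(77*(-1/187))))) = 123/(4*((32*(-7/17)))) = 123/(4*(-224/17)) = (123/4)*(-17/224) = -2091/896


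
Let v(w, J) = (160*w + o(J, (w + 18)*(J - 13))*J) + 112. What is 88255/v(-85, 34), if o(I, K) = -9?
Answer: -4645/726 ≈ -6.3981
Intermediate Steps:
v(w, J) = 112 - 9*J + 160*w (v(w, J) = (160*w - 9*J) + 112 = (-9*J + 160*w) + 112 = 112 - 9*J + 160*w)
88255/v(-85, 34) = 88255/(112 - 9*34 + 160*(-85)) = 88255/(112 - 306 - 13600) = 88255/(-13794) = 88255*(-1/13794) = -4645/726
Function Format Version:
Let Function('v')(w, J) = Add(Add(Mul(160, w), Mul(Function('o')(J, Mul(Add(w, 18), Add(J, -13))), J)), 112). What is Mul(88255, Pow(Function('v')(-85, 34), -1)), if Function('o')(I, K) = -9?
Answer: Rational(-4645, 726) ≈ -6.3981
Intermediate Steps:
Function('v')(w, J) = Add(112, Mul(-9, J), Mul(160, w)) (Function('v')(w, J) = Add(Add(Mul(160, w), Mul(-9, J)), 112) = Add(Add(Mul(-9, J), Mul(160, w)), 112) = Add(112, Mul(-9, J), Mul(160, w)))
Mul(88255, Pow(Function('v')(-85, 34), -1)) = Mul(88255, Pow(Add(112, Mul(-9, 34), Mul(160, -85)), -1)) = Mul(88255, Pow(Add(112, -306, -13600), -1)) = Mul(88255, Pow(-13794, -1)) = Mul(88255, Rational(-1, 13794)) = Rational(-4645, 726)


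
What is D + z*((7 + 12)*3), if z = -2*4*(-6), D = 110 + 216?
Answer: 3062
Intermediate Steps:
D = 326
z = 48 (z = -8*(-6) = 48)
D + z*((7 + 12)*3) = 326 + 48*((7 + 12)*3) = 326 + 48*(19*3) = 326 + 48*57 = 326 + 2736 = 3062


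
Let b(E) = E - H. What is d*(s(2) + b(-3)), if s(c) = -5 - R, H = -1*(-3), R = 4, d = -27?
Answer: 405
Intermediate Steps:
H = 3
s(c) = -9 (s(c) = -5 - 1*4 = -5 - 4 = -9)
b(E) = -3 + E (b(E) = E - 1*3 = E - 3 = -3 + E)
d*(s(2) + b(-3)) = -27*(-9 + (-3 - 3)) = -27*(-9 - 6) = -27*(-15) = 405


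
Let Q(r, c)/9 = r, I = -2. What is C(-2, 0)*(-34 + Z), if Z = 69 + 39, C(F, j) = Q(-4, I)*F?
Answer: 5328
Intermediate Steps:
Q(r, c) = 9*r
C(F, j) = -36*F (C(F, j) = (9*(-4))*F = -36*F)
Z = 108
C(-2, 0)*(-34 + Z) = (-36*(-2))*(-34 + 108) = 72*74 = 5328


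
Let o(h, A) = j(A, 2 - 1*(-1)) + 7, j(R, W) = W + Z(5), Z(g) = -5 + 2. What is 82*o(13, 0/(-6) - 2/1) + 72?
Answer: 646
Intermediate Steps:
Z(g) = -3
j(R, W) = -3 + W (j(R, W) = W - 3 = -3 + W)
o(h, A) = 7 (o(h, A) = (-3 + (2 - 1*(-1))) + 7 = (-3 + (2 + 1)) + 7 = (-3 + 3) + 7 = 0 + 7 = 7)
82*o(13, 0/(-6) - 2/1) + 72 = 82*7 + 72 = 574 + 72 = 646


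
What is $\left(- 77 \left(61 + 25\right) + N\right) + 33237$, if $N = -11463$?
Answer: $15152$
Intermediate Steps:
$\left(- 77 \left(61 + 25\right) + N\right) + 33237 = \left(- 77 \left(61 + 25\right) - 11463\right) + 33237 = \left(\left(-77\right) 86 - 11463\right) + 33237 = \left(-6622 - 11463\right) + 33237 = -18085 + 33237 = 15152$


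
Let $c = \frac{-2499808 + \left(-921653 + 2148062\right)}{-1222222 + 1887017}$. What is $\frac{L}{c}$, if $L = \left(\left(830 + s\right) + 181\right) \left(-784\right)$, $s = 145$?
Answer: $\frac{602506367680}{1273399} \approx 4.7315 \cdot 10^{5}$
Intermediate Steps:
$L = -906304$ ($L = \left(\left(830 + 145\right) + 181\right) \left(-784\right) = \left(975 + 181\right) \left(-784\right) = 1156 \left(-784\right) = -906304$)
$c = - \frac{1273399}{664795}$ ($c = \frac{-2499808 + 1226409}{664795} = \left(-1273399\right) \frac{1}{664795} = - \frac{1273399}{664795} \approx -1.9155$)
$\frac{L}{c} = - \frac{906304}{- \frac{1273399}{664795}} = \left(-906304\right) \left(- \frac{664795}{1273399}\right) = \frac{602506367680}{1273399}$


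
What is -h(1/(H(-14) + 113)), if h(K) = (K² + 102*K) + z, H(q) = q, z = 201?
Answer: -1980100/9801 ≈ -202.03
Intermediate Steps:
h(K) = 201 + K² + 102*K (h(K) = (K² + 102*K) + 201 = 201 + K² + 102*K)
-h(1/(H(-14) + 113)) = -(201 + (1/(-14 + 113))² + 102/(-14 + 113)) = -(201 + (1/99)² + 102/99) = -(201 + (1/99)² + 102*(1/99)) = -(201 + 1/9801 + 34/33) = -1*1980100/9801 = -1980100/9801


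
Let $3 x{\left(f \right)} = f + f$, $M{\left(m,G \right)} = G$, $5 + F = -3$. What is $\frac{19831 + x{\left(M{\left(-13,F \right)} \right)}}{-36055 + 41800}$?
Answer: $\frac{59477}{17235} \approx 3.4509$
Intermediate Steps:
$F = -8$ ($F = -5 - 3 = -8$)
$x{\left(f \right)} = \frac{2 f}{3}$ ($x{\left(f \right)} = \frac{f + f}{3} = \frac{2 f}{3}$)
$\frac{19831 + x{\left(M{\left(-13,F \right)} \right)}}{-36055 + 41800} = \frac{19831 + \frac{2}{3} \left(-8\right)}{-36055 + 41800} = \frac{19831 - \frac{16}{3}}{5745} = \frac{59477}{3} \cdot \frac{1}{5745} = \frac{59477}{17235}$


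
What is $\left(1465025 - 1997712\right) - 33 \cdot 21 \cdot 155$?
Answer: $-640102$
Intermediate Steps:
$\left(1465025 - 1997712\right) - 33 \cdot 21 \cdot 155 = \left(1465025 - 1997712\right) - 693 \cdot 155 = -532687 - 107415 = -640102$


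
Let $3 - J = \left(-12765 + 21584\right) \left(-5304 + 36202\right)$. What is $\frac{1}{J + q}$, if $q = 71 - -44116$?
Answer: $- \frac{1}{272445272} \approx -3.6705 \cdot 10^{-9}$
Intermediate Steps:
$J = -272489459$ ($J = 3 - \left(-12765 + 21584\right) \left(-5304 + 36202\right) = 3 - 8819 \cdot 30898 = 3 - 272489462 = -272489459$)
$q = 44187$ ($q = 71 + 44116 = 44187$)
$\frac{1}{J + q} = \frac{1}{-272489459 + 44187} = \frac{1}{-272445272} = - \frac{1}{272445272}$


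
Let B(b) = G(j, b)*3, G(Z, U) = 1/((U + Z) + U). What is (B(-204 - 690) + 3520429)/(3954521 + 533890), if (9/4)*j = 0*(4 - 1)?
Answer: 2098175683/2675092956 ≈ 0.78434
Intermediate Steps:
j = 0 (j = 4*(0*(4 - 1))/9 = 4*(0*3)/9 = (4/9)*0 = 0)
G(Z, U) = 1/(Z + 2*U)
B(b) = 3/(2*b) (B(b) = 3/(0 + 2*b) = 3/(2*b))
(B(-204 - 690) + 3520429)/(3954521 + 533890) = (3/(2*(-204 - 690)) + 3520429)/(3954521 + 533890) = ((3/2)/(-894) + 3520429)/4488411 = ((3/2)*(-1/894) + 3520429)*(1/4488411) = (-1/596 + 3520429)*(1/4488411) = (2098175683/596)*(1/4488411) = 2098175683/2675092956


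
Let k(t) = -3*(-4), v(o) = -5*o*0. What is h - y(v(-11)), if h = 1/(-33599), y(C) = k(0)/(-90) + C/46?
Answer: 67183/503985 ≈ 0.13330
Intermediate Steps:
v(o) = 0
k(t) = 12
y(C) = -2/15 + C/46 (y(C) = 12/(-90) + C/46 = 12*(-1/90) + C*(1/46) = -2/15 + C/46)
h = -1/33599 ≈ -2.9763e-5
h - y(v(-11)) = -1/33599 - (-2/15 + (1/46)*0) = -1/33599 - (-2/15 + 0) = -1/33599 - 1*(-2/15) = -1/33599 + 2/15 = 67183/503985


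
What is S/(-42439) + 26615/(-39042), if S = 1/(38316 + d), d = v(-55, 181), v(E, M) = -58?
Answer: -10803236519293/15847452932751 ≈ -0.68170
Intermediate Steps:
d = -58
S = 1/38258 (S = 1/(38316 - 58) = 1/38258 ≈ 2.6138e-5)
S/(-42439) + 26615/(-39042) = (1/38258)/(-42439) + 26615/(-39042) = (1/38258)*(-1/42439) + 26615*(-1/39042) = -1/1623631262 - 26615/39042 = -10803236519293/15847452932751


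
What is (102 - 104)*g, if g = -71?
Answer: 142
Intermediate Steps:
(102 - 104)*g = (102 - 104)*(-71) = -2*(-71) = 142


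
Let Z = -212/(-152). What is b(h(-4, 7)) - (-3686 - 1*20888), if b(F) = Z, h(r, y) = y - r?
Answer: 933865/38 ≈ 24575.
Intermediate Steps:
Z = 53/38 (Z = -212*(-1/152) = 53/38 ≈ 1.3947)
b(F) = 53/38
b(h(-4, 7)) - (-3686 - 1*20888) = 53/38 - (-3686 - 1*20888) = 53/38 - (-3686 - 20888) = 53/38 - 1*(-24574) = 53/38 + 24574 = 933865/38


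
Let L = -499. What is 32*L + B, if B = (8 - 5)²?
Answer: -15959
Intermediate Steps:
B = 9 (B = 3² = 9)
32*L + B = 32*(-499) + 9 = -15968 + 9 = -15959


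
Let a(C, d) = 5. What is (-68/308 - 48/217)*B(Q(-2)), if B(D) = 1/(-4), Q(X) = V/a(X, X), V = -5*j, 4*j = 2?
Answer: 1055/9548 ≈ 0.11049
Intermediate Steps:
j = ½ (j = (¼)*2 = ½ ≈ 0.50000)
V = -5/2 (V = -5*½ = -5/2 ≈ -2.5000)
Q(X) = -½ (Q(X) = -5/2/5 = -5/2*⅕ = -½)
B(D) = -¼
(-68/308 - 48/217)*B(Q(-2)) = (-68/308 - 48/217)*(-¼) = (-68*1/308 - 48*1/217)*(-¼) = (-17/77 - 48/217)*(-¼) = -1055/2387*(-¼) = 1055/9548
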